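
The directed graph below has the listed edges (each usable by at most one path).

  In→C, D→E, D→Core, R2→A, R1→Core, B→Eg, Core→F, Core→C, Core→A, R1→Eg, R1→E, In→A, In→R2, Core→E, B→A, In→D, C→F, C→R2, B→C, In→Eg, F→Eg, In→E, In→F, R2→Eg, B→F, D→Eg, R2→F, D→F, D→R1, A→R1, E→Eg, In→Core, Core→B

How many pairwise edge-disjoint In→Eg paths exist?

Assign every edge capacity 1; by Menger, the answer equals the max flow.
Path In→Eg (+1); total 1.
Path In→R2→Eg (+1); total 2.
Path In→D→Eg (+1); total 3.
Path In→F→Eg (+1); total 4.
Path In→E→Eg (+1); total 5.
Path In→Core→B→Eg (+1); total 6.
Path In→A→R1→Eg (+1); total 7.
No residual In→Eg path; max flow = 7.
Certifying cut of size 7: {A→R1, F→Eg, In→Core, In→D, In→E, In→Eg, R2→Eg}.

7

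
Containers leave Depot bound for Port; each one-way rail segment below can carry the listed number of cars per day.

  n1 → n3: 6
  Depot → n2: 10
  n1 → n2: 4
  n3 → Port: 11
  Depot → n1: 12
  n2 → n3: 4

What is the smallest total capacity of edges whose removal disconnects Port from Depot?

Augment Depot→n1→n3→Port: bottleneck 6, flow now 6.
Augment Depot→n2→n3→Port: bottleneck 4, flow now 10.
No augmenting path remains; maximum flow = 10.
By max-flow min-cut, the minimum cut capacity equals the max flow.
In the residual graph, reachable from Depot: {Depot, n1, n2}.
Min-cut edges: n1→n3 (6), n2→n3 (4); capacity 6 + 4 = 10.

10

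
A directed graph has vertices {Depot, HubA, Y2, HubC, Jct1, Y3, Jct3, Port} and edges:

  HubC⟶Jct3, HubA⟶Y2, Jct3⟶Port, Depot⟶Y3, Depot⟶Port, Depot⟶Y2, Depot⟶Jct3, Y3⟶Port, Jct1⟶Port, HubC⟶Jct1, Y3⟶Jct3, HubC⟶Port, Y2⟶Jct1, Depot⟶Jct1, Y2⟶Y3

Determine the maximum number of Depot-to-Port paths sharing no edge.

Assign every edge capacity 1; by Menger, the answer equals the max flow.
Path Depot→Port (+1); total 1.
Path Depot→Jct1→Port (+1); total 2.
Path Depot→Y3→Port (+1); total 3.
Path Depot→Jct3→Port (+1); total 4.
No residual Depot→Port path; max flow = 4.
Certifying cut of size 4: {Depot→Port, Jct1→Port, Jct3→Port, Y3→Port}.

4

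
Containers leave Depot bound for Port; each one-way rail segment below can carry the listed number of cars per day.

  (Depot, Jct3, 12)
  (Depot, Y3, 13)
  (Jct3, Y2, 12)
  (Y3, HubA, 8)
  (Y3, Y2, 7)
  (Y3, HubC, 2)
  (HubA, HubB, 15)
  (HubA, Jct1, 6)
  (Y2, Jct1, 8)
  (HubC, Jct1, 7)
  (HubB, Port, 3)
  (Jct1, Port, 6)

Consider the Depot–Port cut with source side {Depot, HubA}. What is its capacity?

46

Edges leaving {Depot, HubA}: Depot→Jct3 (12), Depot→Y3 (13), HubA→HubB (15), HubA→Jct1 (6).
Cut capacity = 12 + 13 + 15 + 6 = 46.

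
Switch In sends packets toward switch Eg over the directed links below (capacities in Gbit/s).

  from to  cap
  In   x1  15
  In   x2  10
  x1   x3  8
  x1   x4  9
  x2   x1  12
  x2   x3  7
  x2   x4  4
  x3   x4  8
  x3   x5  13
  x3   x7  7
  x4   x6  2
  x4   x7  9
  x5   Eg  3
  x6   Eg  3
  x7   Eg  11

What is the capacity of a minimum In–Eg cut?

16

Augment In→x1→x3→x5→Eg: bottleneck 3, flow now 3.
Augment In→x1→x3→x7→Eg: bottleneck 5, flow now 8.
Augment In→x1→x4→x6→Eg: bottleneck 2, flow now 10.
Augment In→x1→x4→x7→Eg: bottleneck 5, flow now 15.
Augment In→x2→x3→x7→Eg: bottleneck 1, flow now 16.
No augmenting path remains; maximum flow = 16.
By max-flow min-cut, the minimum cut capacity equals the max flow.
In the residual graph, reachable from In: {In, x1, x2, x3, x4, x5, x7}.
Min-cut edges: x4→x6 (2), x5→Eg (3), x7→Eg (11); capacity 2 + 3 + 11 = 16.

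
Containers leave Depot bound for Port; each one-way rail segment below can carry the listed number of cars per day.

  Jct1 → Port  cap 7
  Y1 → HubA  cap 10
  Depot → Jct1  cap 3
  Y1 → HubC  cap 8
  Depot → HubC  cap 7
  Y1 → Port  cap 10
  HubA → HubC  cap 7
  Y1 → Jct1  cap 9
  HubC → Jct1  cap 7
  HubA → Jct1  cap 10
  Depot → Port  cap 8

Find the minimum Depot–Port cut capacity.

Augment Depot→Port: bottleneck 8, flow now 8.
Augment Depot→Jct1→Port: bottleneck 3, flow now 11.
Augment Depot→HubC→Jct1→Port: bottleneck 4, flow now 15.
No augmenting path remains; maximum flow = 15.
By max-flow min-cut, the minimum cut capacity equals the max flow.
In the residual graph, reachable from Depot: {Depot, HubC, Jct1}.
Min-cut edges: Depot→Port (8), Jct1→Port (7); capacity 8 + 7 = 15.

15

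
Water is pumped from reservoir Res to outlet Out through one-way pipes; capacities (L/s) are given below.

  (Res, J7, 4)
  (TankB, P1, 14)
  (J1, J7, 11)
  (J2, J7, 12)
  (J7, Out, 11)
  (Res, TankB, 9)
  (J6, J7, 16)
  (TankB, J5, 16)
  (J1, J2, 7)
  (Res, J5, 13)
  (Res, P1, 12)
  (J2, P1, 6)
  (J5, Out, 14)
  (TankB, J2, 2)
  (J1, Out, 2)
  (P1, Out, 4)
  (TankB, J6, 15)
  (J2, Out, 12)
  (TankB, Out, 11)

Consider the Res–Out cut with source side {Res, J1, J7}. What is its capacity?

54

Edges leaving {Res, J1, J7}: Res→TankB (9), Res→J5 (13), Res→P1 (12), J1→J2 (7), J1→Out (2), J7→Out (11).
Cut capacity = 9 + 13 + 12 + 7 + 2 + 11 = 54.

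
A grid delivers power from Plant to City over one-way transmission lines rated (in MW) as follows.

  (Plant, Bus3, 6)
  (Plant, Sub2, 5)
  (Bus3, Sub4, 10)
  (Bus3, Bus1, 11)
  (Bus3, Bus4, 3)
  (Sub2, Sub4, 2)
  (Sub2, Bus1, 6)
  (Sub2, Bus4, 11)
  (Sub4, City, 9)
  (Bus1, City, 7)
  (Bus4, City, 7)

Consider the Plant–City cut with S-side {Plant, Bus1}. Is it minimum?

Given cut capacity: 6 + 5 + 7 = 18.
Augment Plant→Bus3→Sub4→City: bottleneck 6, flow now 6.
Augment Plant→Sub2→Sub4→City: bottleneck 2, flow now 8.
Augment Plant→Sub2→Bus1→City: bottleneck 3, flow now 11.
No augmenting path remains; maximum flow = 11.
In the residual graph, reachable from Plant: {Plant}.
Min-cut edges: Plant→Bus3 (6), Plant→Sub2 (5); capacity 6 + 5 = 11.
Cut capacity 18 exceeds the max flow 11, so it is not minimum.

No — its capacity is 18, but the minimum cut has capacity 11.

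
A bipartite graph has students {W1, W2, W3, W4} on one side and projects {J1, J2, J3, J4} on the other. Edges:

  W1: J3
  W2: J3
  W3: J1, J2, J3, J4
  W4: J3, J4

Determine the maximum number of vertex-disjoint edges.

3

Unit-capacity flow: source→left, listed edges, right→sink; max matching = max flow.
Augmenting path W1→J3 (+1); matched 1.
Augmenting path W3→J1 (+1); matched 2.
Augmenting path W4→J4 (+1); matched 3.
No augmenting path remains; maximum matching = 3.
König certificate: {W3, W4, J3} is a vertex cover of size 3 (every listed pair touches it), so no matching can be larger.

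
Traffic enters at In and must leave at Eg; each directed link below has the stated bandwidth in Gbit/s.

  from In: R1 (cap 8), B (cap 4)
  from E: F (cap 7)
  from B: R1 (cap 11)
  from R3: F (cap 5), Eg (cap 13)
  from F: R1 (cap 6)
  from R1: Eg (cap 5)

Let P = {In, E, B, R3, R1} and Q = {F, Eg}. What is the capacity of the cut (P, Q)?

30

Edges leaving {In, E, B, R3, R1}: E→F (7), R3→F (5), R3→Eg (13), R1→Eg (5).
Cut capacity = 7 + 5 + 13 + 5 = 30.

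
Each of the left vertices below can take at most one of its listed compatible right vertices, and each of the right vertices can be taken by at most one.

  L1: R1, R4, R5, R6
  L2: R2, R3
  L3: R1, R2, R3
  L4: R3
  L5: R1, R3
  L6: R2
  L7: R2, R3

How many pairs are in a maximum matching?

Unit-capacity flow: source→left, listed edges, right→sink; max matching = max flow.
Augmenting path L1→R1 (+1); matched 1.
Augmenting path L2→R2 (+1); matched 2.
Augmenting path L3→R3 (+1); matched 3.
Augmenting path L5→R1→L1→R4 (+1); matched 4.
No augmenting path remains; maximum matching = 4.
König certificate: {L1, R1, R2, R3} is a vertex cover of size 4 (every listed pair touches it), so no matching can be larger.

4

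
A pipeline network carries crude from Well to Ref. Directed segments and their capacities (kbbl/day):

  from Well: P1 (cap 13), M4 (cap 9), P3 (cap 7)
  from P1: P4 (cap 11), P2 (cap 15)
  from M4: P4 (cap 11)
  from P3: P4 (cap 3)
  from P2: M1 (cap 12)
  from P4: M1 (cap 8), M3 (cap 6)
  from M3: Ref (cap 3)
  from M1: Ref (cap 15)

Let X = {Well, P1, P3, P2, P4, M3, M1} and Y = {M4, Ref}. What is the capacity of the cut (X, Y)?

27

Edges leaving {Well, P1, P3, P2, P4, M3, M1}: Well→M4 (9), M3→Ref (3), M1→Ref (15).
Cut capacity = 9 + 3 + 15 = 27.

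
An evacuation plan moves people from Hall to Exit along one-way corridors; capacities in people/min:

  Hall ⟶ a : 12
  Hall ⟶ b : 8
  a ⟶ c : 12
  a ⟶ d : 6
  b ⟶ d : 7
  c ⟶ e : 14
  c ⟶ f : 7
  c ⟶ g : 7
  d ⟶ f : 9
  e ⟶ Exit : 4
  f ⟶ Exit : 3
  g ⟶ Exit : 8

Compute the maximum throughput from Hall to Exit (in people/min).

Augment Hall→a→c→e→Exit: bottleneck 4, flow now 4.
Augment Hall→a→c→f→Exit: bottleneck 3, flow now 7.
Augment Hall→a→c→g→Exit: bottleneck 5, flow now 12.
Augment Hall→b→d→f→c→g→Exit: bottleneck 2, flow now 14. (uses reverse residual edge)
No augmenting path remains; maximum flow = 14.
In the residual graph, reachable from Hall: {Hall, a, b, c, d, e, f}.
Min-cut edges: c→g (7), e→Exit (4), f→Exit (3); capacity 7 + 4 + 3 = 14.
This cut is saturated, so no flow can exceed 14.

14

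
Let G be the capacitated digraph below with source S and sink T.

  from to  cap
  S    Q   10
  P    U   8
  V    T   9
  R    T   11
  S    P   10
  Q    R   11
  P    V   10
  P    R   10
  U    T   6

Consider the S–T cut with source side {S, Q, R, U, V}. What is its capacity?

Edges leaving {S, Q, R, U, V}: S→P (10), R→T (11), U→T (6), V→T (9).
Cut capacity = 10 + 11 + 6 + 9 = 36.

36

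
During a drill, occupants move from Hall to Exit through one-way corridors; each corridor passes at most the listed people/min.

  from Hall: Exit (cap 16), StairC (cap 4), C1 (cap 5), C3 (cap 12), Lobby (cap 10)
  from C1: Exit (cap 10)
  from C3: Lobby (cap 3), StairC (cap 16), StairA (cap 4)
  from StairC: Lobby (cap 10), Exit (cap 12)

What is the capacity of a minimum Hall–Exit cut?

33

Augment Hall→Exit: bottleneck 16, flow now 16.
Augment Hall→C1→Exit: bottleneck 5, flow now 21.
Augment Hall→StairC→Exit: bottleneck 4, flow now 25.
Augment Hall→C3→StairC→Exit: bottleneck 8, flow now 33.
No augmenting path remains; maximum flow = 33.
By max-flow min-cut, the minimum cut capacity equals the max flow.
In the residual graph, reachable from Hall: {Hall, C3, StairC, StairA, Lobby}.
Min-cut edges: Hall→C1 (5), Hall→Exit (16), StairC→Exit (12); capacity 5 + 16 + 12 = 33.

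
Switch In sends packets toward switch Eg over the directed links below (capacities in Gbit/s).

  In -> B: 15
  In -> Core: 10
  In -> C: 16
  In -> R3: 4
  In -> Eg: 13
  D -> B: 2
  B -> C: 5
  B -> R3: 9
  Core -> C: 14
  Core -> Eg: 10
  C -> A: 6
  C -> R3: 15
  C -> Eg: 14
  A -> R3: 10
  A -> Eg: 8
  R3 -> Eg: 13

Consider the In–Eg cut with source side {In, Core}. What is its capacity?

Edges leaving {In, Core}: In→B (15), In→C (16), In→R3 (4), In→Eg (13), Core→C (14), Core→Eg (10).
Cut capacity = 15 + 16 + 4 + 13 + 14 + 10 = 72.

72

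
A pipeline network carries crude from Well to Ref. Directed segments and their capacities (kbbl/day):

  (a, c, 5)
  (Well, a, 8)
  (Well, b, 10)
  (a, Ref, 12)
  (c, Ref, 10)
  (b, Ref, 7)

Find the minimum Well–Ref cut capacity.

Augment Well→a→Ref: bottleneck 8, flow now 8.
Augment Well→b→Ref: bottleneck 7, flow now 15.
No augmenting path remains; maximum flow = 15.
By max-flow min-cut, the minimum cut capacity equals the max flow.
In the residual graph, reachable from Well: {Well, b}.
Min-cut edges: Well→a (8), b→Ref (7); capacity 8 + 7 = 15.

15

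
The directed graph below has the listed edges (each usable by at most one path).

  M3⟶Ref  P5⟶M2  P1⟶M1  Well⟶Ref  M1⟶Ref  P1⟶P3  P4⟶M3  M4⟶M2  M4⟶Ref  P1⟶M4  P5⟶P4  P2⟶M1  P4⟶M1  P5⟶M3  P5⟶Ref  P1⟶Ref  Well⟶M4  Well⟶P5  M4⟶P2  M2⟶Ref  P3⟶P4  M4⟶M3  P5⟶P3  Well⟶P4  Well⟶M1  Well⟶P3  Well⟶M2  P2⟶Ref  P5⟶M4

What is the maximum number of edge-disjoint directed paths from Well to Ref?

6

Assign every edge capacity 1; by Menger, the answer equals the max flow.
Path Well→Ref (+1); total 1.
Path Well→P5→Ref (+1); total 2.
Path Well→M4→Ref (+1); total 3.
Path Well→M2→Ref (+1); total 4.
Path Well→M1→Ref (+1); total 5.
Path Well→P4→M3→Ref (+1); total 6.
No residual Well→Ref path; max flow = 6.
Certifying cut of size 6: {M1→Ref, P4→M3, Well→M2, Well→M4, Well→P5, Well→Ref}.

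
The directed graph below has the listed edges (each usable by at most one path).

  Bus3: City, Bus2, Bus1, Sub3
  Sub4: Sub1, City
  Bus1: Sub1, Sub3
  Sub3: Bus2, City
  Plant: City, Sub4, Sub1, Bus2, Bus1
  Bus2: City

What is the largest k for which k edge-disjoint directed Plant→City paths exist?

4

Assign every edge capacity 1; by Menger, the answer equals the max flow.
Path Plant→City (+1); total 1.
Path Plant→Sub4→City (+1); total 2.
Path Plant→Bus2→City (+1); total 3.
Path Plant→Bus1→Sub3→City (+1); total 4.
No residual Plant→City path; max flow = 4.
Certifying cut of size 4: {Plant→Bus1, Plant→Bus2, Plant→City, Plant→Sub4}.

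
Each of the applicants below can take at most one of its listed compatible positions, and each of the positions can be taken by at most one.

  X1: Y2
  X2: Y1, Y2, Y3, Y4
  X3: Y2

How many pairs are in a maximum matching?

Unit-capacity flow: source→left, listed edges, right→sink; max matching = max flow.
Augmenting path X1→Y2 (+1); matched 1.
Augmenting path X2→Y1 (+1); matched 2.
No augmenting path remains; maximum matching = 2.
König certificate: {X2, Y2} is a vertex cover of size 2 (every listed pair touches it), so no matching can be larger.

2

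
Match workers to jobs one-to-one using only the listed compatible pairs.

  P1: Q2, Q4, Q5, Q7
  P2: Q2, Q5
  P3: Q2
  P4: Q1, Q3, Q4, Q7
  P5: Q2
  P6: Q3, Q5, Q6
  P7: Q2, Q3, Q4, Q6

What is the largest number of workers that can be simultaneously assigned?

6

Unit-capacity flow: source→left, listed edges, right→sink; max matching = max flow.
Augmenting path P1→Q2 (+1); matched 1.
Augmenting path P2→Q5 (+1); matched 2.
Augmenting path P4→Q1 (+1); matched 3.
Augmenting path P6→Q3 (+1); matched 4.
Augmenting path P7→Q4 (+1); matched 5.
Augmenting path P3→Q2→P1→Q7 (+1); matched 6.
No augmenting path remains; maximum matching = 6.
König certificate: {P1, P2, P4, P6, P7, Q2} is a vertex cover of size 6 (every listed pair touches it), so no matching can be larger.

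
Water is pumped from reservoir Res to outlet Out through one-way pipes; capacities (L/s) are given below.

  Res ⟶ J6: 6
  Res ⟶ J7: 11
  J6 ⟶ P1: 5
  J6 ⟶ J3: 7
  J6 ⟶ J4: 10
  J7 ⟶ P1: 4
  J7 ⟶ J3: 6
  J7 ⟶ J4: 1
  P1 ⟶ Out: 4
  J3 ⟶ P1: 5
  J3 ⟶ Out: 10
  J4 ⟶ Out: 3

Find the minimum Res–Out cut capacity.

17

Augment Res→J6→P1→Out: bottleneck 4, flow now 4.
Augment Res→J6→J3→Out: bottleneck 2, flow now 6.
Augment Res→J7→J3→Out: bottleneck 6, flow now 12.
Augment Res→J7→J4→Out: bottleneck 1, flow now 13.
Augment Res→J7→P1→J6→J3→Out: bottleneck 2, flow now 15. (uses reverse residual edge)
Augment Res→J7→P1→J6→J4→Out: bottleneck 2, flow now 17. (uses reverse residual edge)
No augmenting path remains; maximum flow = 17.
By max-flow min-cut, the minimum cut capacity equals the max flow.
In the residual graph, reachable from Res: {Res}.
Min-cut edges: Res→J6 (6), Res→J7 (11); capacity 6 + 11 = 17.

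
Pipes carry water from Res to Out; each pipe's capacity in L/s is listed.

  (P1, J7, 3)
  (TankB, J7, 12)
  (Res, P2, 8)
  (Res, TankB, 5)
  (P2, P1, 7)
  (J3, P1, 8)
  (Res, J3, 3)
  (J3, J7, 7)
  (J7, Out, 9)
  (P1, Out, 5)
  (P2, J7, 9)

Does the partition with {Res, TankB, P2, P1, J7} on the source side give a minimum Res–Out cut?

Given cut capacity: 3 + 5 + 9 = 17.
Augment Res→TankB→J7→Out: bottleneck 5, flow now 5.
Augment Res→J3→P1→Out: bottleneck 3, flow now 8.
Augment Res→P2→P1→Out: bottleneck 2, flow now 10.
Augment Res→P2→J7→Out: bottleneck 4, flow now 14.
No augmenting path remains; maximum flow = 14.
In the residual graph, reachable from Res: {Res, TankB, J3, P2, P1, J7}.
Min-cut edges: P1→Out (5), J7→Out (9); capacity 5 + 9 = 14.
Cut capacity 17 exceeds the max flow 14, so it is not minimum.

No — its capacity is 17, but the minimum cut has capacity 14.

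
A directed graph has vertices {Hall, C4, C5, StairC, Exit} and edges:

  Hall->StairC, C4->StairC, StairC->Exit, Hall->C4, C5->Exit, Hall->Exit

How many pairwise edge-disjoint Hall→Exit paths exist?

2

Assign every edge capacity 1; by Menger, the answer equals the max flow.
Path Hall→Exit (+1); total 1.
Path Hall→StairC→Exit (+1); total 2.
No residual Hall→Exit path; max flow = 2.
Certifying cut of size 2: {Hall→Exit, StairC→Exit}.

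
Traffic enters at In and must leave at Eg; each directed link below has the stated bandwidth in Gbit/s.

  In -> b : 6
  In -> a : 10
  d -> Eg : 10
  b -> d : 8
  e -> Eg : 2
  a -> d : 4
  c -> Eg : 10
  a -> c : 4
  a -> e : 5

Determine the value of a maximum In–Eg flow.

Augment In→a→c→Eg: bottleneck 4, flow now 4.
Augment In→a→d→Eg: bottleneck 4, flow now 8.
Augment In→a→e→Eg: bottleneck 2, flow now 10.
Augment In→b→d→Eg: bottleneck 6, flow now 16.
No augmenting path remains; maximum flow = 16.
In the residual graph, reachable from In: {In}.
Min-cut edges: In→a (10), In→b (6); capacity 10 + 6 = 16.
This cut is saturated, so no flow can exceed 16.

16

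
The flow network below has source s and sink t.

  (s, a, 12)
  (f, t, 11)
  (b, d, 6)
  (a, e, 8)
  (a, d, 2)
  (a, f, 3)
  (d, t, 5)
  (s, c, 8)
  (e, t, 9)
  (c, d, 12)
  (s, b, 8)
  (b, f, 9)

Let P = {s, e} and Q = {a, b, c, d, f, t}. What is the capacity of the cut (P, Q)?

37

Edges leaving {s, e}: s→a (12), s→b (8), s→c (8), e→t (9).
Cut capacity = 12 + 8 + 8 + 9 = 37.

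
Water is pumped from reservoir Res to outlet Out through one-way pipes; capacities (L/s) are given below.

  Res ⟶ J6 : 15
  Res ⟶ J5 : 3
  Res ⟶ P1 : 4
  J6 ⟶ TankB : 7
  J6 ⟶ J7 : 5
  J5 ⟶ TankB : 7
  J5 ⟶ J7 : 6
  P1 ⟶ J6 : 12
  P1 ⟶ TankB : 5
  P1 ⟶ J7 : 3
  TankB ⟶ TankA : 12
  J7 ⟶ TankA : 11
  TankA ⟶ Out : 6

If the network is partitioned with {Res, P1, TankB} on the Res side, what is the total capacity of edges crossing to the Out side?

45

Edges leaving {Res, P1, TankB}: Res→J6 (15), Res→J5 (3), P1→J6 (12), P1→J7 (3), TankB→TankA (12).
Cut capacity = 15 + 3 + 12 + 3 + 12 = 45.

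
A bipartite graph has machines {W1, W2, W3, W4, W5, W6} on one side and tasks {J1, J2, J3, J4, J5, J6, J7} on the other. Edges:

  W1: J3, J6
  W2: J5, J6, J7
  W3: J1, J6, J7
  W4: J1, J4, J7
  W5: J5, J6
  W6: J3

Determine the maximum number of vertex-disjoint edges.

6

Unit-capacity flow: source→left, listed edges, right→sink; max matching = max flow.
Augmenting path W1→J3 (+1); matched 1.
Augmenting path W2→J5 (+1); matched 2.
Augmenting path W3→J1 (+1); matched 3.
Augmenting path W4→J4 (+1); matched 4.
Augmenting path W5→J6 (+1); matched 5.
Augmenting path W6→J3→W1→J6→W5→J5→W2→J7 (+1); matched 6.
No augmenting path remains; maximum matching = 6.
König certificate: {W1, W2, W3, W4, W5, W6} is a vertex cover of size 6 (every listed pair touches it), so no matching can be larger.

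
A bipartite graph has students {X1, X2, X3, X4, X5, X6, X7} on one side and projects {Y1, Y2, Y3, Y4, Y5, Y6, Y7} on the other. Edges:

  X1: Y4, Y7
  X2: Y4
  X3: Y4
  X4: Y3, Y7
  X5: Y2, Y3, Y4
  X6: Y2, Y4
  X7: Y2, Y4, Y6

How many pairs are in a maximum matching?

Unit-capacity flow: source→left, listed edges, right→sink; max matching = max flow.
Augmenting path X1→Y4 (+1); matched 1.
Augmenting path X4→Y3 (+1); matched 2.
Augmenting path X5→Y2 (+1); matched 3.
Augmenting path X7→Y6 (+1); matched 4.
Augmenting path X2→Y4→X1→Y7 (+1); matched 5.
No augmenting path remains; maximum matching = 5.
König certificate: {X7, Y2, Y3, Y4, Y7} is a vertex cover of size 5 (every listed pair touches it), so no matching can be larger.

5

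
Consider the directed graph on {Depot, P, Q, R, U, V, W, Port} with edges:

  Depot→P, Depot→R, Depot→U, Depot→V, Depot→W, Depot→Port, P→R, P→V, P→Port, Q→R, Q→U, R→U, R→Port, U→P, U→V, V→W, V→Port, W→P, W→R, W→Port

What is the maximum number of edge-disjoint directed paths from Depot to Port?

Assign every edge capacity 1; by Menger, the answer equals the max flow.
Path Depot→Port (+1); total 1.
Path Depot→P→Port (+1); total 2.
Path Depot→R→Port (+1); total 3.
Path Depot→V→Port (+1); total 4.
Path Depot→W→Port (+1); total 5.
No residual Depot→Port path; max flow = 5.
Certifying cut of size 5: {Depot→Port, P→Port, R→Port, V→Port, W→Port}.

5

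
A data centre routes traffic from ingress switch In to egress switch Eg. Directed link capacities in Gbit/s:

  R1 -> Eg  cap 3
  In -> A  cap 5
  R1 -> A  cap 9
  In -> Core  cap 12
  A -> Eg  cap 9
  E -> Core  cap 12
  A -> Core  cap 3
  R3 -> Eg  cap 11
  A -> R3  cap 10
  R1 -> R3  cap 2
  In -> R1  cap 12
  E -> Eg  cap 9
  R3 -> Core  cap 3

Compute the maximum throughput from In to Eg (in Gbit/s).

Augment In→R1→Eg: bottleneck 3, flow now 3.
Augment In→A→Eg: bottleneck 5, flow now 8.
Augment In→R1→A→Eg: bottleneck 4, flow now 12.
Augment In→R1→R3→Eg: bottleneck 2, flow now 14.
Augment In→R1→A→R3→Eg: bottleneck 3, flow now 17.
No augmenting path remains; maximum flow = 17.
In the residual graph, reachable from In: {In, Core}.
Min-cut edges: In→R1 (12), In→A (5); capacity 12 + 5 = 17.
This cut is saturated, so no flow can exceed 17.

17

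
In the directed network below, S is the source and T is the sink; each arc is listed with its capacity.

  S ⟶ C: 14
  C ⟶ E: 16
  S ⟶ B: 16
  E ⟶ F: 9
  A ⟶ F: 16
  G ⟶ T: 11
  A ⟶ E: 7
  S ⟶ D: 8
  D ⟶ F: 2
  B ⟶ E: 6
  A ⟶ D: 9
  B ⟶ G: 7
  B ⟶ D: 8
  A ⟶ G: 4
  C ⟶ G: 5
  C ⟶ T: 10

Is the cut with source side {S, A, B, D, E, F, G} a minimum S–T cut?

Given cut capacity: 14 + 11 = 25.
Augment S→C→T: bottleneck 10, flow now 10.
Augment S→B→G→T: bottleneck 7, flow now 17.
Augment S→C→G→T: bottleneck 4, flow now 21.
No augmenting path remains; maximum flow = 21.
In the residual graph, reachable from S: {S, B, D, E, F}.
Min-cut edges: S→C (14), B→G (7); capacity 14 + 7 = 21.
Cut capacity 25 exceeds the max flow 21, so it is not minimum.

No — its capacity is 25, but the minimum cut has capacity 21.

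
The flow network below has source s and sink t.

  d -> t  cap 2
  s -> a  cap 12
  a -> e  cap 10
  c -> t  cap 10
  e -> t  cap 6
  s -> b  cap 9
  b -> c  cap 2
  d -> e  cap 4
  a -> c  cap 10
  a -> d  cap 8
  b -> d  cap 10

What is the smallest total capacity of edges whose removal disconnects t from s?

Augment s→a→c→t: bottleneck 10, flow now 10.
Augment s→a→d→t: bottleneck 2, flow now 12.
Augment s→b→d→e→t: bottleneck 4, flow now 16.
Augment s→b→c→a→e→t: bottleneck 2, flow now 18. (uses reverse residual edge)
No augmenting path remains; maximum flow = 18.
By max-flow min-cut, the minimum cut capacity equals the max flow.
In the residual graph, reachable from s: {s, a, b, c, d, e}.
Min-cut edges: c→t (10), d→t (2), e→t (6); capacity 10 + 2 + 6 = 18.

18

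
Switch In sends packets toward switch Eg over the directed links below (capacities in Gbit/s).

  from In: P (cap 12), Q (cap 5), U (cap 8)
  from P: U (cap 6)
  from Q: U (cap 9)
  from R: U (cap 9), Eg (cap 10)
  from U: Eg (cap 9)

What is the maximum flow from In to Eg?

Augment In→U→Eg: bottleneck 8, flow now 8.
Augment In→P→U→Eg: bottleneck 1, flow now 9.
No augmenting path remains; maximum flow = 9.
In the residual graph, reachable from In: {In, P, Q, U}.
Min-cut edges: U→Eg (9); capacity 9 = 9.
This cut is saturated, so no flow can exceed 9.

9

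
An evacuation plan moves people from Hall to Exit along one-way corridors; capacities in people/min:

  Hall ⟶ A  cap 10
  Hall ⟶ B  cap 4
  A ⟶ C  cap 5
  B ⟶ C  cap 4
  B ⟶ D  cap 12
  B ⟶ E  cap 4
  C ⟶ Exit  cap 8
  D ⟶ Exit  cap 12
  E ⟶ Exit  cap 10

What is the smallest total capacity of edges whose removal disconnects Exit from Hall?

Augment Hall→A→C→Exit: bottleneck 5, flow now 5.
Augment Hall→B→C→Exit: bottleneck 3, flow now 8.
Augment Hall→B→D→Exit: bottleneck 1, flow now 9.
No augmenting path remains; maximum flow = 9.
By max-flow min-cut, the minimum cut capacity equals the max flow.
In the residual graph, reachable from Hall: {Hall, A}.
Min-cut edges: Hall→B (4), A→C (5); capacity 4 + 5 = 9.

9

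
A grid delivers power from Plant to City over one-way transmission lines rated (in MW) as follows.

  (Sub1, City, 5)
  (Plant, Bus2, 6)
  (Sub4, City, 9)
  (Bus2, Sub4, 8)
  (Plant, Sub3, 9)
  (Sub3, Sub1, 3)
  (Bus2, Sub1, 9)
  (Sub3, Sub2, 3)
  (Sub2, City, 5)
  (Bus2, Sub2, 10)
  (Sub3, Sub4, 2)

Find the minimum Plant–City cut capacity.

14

Augment Plant→Sub3→Sub2→City: bottleneck 3, flow now 3.
Augment Plant→Sub3→Sub4→City: bottleneck 2, flow now 5.
Augment Plant→Sub3→Sub1→City: bottleneck 3, flow now 8.
Augment Plant→Bus2→Sub2→City: bottleneck 2, flow now 10.
Augment Plant→Bus2→Sub4→City: bottleneck 4, flow now 14.
No augmenting path remains; maximum flow = 14.
By max-flow min-cut, the minimum cut capacity equals the max flow.
In the residual graph, reachable from Plant: {Plant, Sub3}.
Min-cut edges: Plant→Bus2 (6), Sub3→Sub2 (3), Sub3→Sub4 (2), Sub3→Sub1 (3); capacity 6 + 3 + 2 + 3 = 14.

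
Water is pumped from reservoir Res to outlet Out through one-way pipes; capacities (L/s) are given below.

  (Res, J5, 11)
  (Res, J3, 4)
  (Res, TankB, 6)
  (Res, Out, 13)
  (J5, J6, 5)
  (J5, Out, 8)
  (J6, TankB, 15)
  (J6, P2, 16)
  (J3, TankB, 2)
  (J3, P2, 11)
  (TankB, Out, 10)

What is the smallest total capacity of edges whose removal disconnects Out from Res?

31

Augment Res→Out: bottleneck 13, flow now 13.
Augment Res→J5→Out: bottleneck 8, flow now 21.
Augment Res→TankB→Out: bottleneck 6, flow now 27.
Augment Res→J3→TankB→Out: bottleneck 2, flow now 29.
Augment Res→J5→J6→TankB→Out: bottleneck 2, flow now 31.
No augmenting path remains; maximum flow = 31.
By max-flow min-cut, the minimum cut capacity equals the max flow.
In the residual graph, reachable from Res: {Res, J5, J6, J3, TankB, P2}.
Min-cut edges: Res→Out (13), J5→Out (8), TankB→Out (10); capacity 13 + 8 + 10 = 31.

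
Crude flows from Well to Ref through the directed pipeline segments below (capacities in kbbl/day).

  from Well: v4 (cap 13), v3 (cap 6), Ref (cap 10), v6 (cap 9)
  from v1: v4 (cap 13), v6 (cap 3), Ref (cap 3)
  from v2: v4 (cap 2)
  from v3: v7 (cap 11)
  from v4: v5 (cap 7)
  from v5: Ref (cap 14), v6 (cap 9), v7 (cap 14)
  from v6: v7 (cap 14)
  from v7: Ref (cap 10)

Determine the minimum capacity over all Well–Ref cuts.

Augment Well→Ref: bottleneck 10, flow now 10.
Augment Well→v3→v7→Ref: bottleneck 6, flow now 16.
Augment Well→v4→v5→Ref: bottleneck 7, flow now 23.
Augment Well→v6→v7→Ref: bottleneck 4, flow now 27.
No augmenting path remains; maximum flow = 27.
By max-flow min-cut, the minimum cut capacity equals the max flow.
In the residual graph, reachable from Well: {Well, v3, v4, v6, v7}.
Min-cut edges: Well→Ref (10), v4→v5 (7), v7→Ref (10); capacity 10 + 7 + 10 = 27.

27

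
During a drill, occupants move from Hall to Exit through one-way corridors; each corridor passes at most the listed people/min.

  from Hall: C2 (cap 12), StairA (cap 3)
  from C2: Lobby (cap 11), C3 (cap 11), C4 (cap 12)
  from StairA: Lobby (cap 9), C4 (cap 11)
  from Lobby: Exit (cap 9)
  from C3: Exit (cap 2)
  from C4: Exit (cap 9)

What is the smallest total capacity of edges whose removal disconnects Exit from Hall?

Augment Hall→C2→Lobby→Exit: bottleneck 9, flow now 9.
Augment Hall→C2→C3→Exit: bottleneck 2, flow now 11.
Augment Hall→C2→C4→Exit: bottleneck 1, flow now 12.
Augment Hall→StairA→C4→Exit: bottleneck 3, flow now 15.
No augmenting path remains; maximum flow = 15.
By max-flow min-cut, the minimum cut capacity equals the max flow.
In the residual graph, reachable from Hall: {Hall}.
Min-cut edges: Hall→C2 (12), Hall→StairA (3); capacity 12 + 3 = 15.

15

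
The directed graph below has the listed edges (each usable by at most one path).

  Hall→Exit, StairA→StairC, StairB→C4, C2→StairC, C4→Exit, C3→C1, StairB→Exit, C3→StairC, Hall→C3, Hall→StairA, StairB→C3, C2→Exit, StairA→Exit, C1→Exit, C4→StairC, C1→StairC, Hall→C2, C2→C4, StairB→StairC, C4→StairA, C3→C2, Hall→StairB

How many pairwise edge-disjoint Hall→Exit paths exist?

5

Assign every edge capacity 1; by Menger, the answer equals the max flow.
Path Hall→Exit (+1); total 1.
Path Hall→StairB→Exit (+1); total 2.
Path Hall→StairA→Exit (+1); total 3.
Path Hall→C2→Exit (+1); total 4.
Path Hall→C3→C1→Exit (+1); total 5.
No residual Hall→Exit path; max flow = 5.
Certifying cut of size 5: {Hall→C2, Hall→C3, Hall→Exit, Hall→StairA, Hall→StairB}.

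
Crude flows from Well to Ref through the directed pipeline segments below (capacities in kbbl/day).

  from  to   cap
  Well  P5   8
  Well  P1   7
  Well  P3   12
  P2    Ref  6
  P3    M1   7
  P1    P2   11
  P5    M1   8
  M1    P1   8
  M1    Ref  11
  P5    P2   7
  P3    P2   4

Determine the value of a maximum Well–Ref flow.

17

Augment Well→P1→P2→Ref: bottleneck 6, flow now 6.
Augment Well→P3→M1→Ref: bottleneck 7, flow now 13.
Augment Well→P5→M1→Ref: bottleneck 4, flow now 17.
No augmenting path remains; maximum flow = 17.
In the residual graph, reachable from Well: {Well, P1, P3, P5, P2, M1}.
Min-cut edges: P2→Ref (6), M1→Ref (11); capacity 6 + 11 = 17.
This cut is saturated, so no flow can exceed 17.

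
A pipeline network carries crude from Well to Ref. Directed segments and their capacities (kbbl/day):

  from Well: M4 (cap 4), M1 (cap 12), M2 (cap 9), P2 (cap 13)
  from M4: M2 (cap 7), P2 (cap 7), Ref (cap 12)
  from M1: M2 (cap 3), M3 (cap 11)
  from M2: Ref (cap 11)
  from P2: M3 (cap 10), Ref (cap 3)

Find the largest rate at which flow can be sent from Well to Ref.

Augment Well→M4→Ref: bottleneck 4, flow now 4.
Augment Well→M2→Ref: bottleneck 9, flow now 13.
Augment Well→P2→Ref: bottleneck 3, flow now 16.
Augment Well→M1→M2→Ref: bottleneck 2, flow now 18.
No augmenting path remains; maximum flow = 18.
In the residual graph, reachable from Well: {Well, M1, M2, P2, M3}.
Min-cut edges: Well→M4 (4), M2→Ref (11), P2→Ref (3); capacity 4 + 11 + 3 = 18.
This cut is saturated, so no flow can exceed 18.

18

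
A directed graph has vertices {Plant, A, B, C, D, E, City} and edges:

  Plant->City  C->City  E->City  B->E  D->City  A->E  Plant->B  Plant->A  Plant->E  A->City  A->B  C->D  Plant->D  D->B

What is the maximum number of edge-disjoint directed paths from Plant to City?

4

Assign every edge capacity 1; by Menger, the answer equals the max flow.
Path Plant→City (+1); total 1.
Path Plant→A→City (+1); total 2.
Path Plant→D→City (+1); total 3.
Path Plant→E→City (+1); total 4.
No residual Plant→City path; max flow = 4.
Certifying cut of size 4: {E→City, Plant→A, Plant→City, Plant→D}.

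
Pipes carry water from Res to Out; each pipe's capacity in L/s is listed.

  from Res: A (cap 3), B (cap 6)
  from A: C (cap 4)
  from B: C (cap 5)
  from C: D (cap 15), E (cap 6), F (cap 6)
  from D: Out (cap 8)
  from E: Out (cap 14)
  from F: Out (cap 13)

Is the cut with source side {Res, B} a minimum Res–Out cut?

Given cut capacity: 3 + 5 = 8.
Augment Res→A→C→D→Out: bottleneck 3, flow now 3.
Augment Res→B→C→D→Out: bottleneck 5, flow now 8.
No augmenting path remains; maximum flow = 8.
Cut capacity 8 equals the max flow, so it is a minimum cut.

Yes — it is a minimum cut (capacity 8).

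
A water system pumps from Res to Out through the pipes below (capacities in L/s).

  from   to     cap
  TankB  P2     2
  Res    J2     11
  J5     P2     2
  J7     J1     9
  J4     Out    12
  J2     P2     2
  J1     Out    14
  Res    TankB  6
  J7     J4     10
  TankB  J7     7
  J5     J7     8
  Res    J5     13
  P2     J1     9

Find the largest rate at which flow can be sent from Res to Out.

18

Augment Res→J5→J7→J1→Out: bottleneck 8, flow now 8.
Augment Res→J5→P2→J1→Out: bottleneck 2, flow now 10.
Augment Res→J2→P2→J1→Out: bottleneck 2, flow now 12.
Augment Res→TankB→J7→J1→Out: bottleneck 1, flow now 13.
Augment Res→TankB→J7→J4→Out: bottleneck 5, flow now 18.
No augmenting path remains; maximum flow = 18.
In the residual graph, reachable from Res: {Res, J5, J2}.
Min-cut edges: Res→TankB (6), J5→J7 (8), J5→P2 (2), J2→P2 (2); capacity 6 + 8 + 2 + 2 = 18.
This cut is saturated, so no flow can exceed 18.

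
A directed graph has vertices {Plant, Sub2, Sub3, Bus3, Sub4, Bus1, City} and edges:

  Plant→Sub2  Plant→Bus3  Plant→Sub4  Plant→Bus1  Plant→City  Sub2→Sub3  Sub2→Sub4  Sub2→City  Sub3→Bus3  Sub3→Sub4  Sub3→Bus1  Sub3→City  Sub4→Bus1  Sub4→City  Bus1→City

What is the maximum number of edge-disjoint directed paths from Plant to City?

Assign every edge capacity 1; by Menger, the answer equals the max flow.
Path Plant→City (+1); total 1.
Path Plant→Sub2→City (+1); total 2.
Path Plant→Sub4→City (+1); total 3.
Path Plant→Bus1→City (+1); total 4.
No residual Plant→City path; max flow = 4.
Certifying cut of size 4: {Plant→Bus1, Plant→City, Plant→Sub2, Plant→Sub4}.

4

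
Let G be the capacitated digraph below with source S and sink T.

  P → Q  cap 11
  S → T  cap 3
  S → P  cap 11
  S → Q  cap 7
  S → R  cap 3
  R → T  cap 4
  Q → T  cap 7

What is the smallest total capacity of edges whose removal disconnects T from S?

13

Augment S→T: bottleneck 3, flow now 3.
Augment S→Q→T: bottleneck 7, flow now 10.
Augment S→R→T: bottleneck 3, flow now 13.
No augmenting path remains; maximum flow = 13.
By max-flow min-cut, the minimum cut capacity equals the max flow.
In the residual graph, reachable from S: {S, P, Q}.
Min-cut edges: S→R (3), S→T (3), Q→T (7); capacity 3 + 3 + 7 = 13.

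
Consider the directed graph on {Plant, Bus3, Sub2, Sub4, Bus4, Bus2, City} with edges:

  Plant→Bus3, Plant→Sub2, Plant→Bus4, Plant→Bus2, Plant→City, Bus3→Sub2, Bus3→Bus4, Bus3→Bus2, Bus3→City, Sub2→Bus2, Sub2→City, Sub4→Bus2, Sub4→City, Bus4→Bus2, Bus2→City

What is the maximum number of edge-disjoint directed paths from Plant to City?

4

Assign every edge capacity 1; by Menger, the answer equals the max flow.
Path Plant→City (+1); total 1.
Path Plant→Bus3→City (+1); total 2.
Path Plant→Sub2→City (+1); total 3.
Path Plant→Bus2→City (+1); total 4.
No residual Plant→City path; max flow = 4.
Certifying cut of size 4: {Bus2→City, Plant→Bus3, Plant→City, Plant→Sub2}.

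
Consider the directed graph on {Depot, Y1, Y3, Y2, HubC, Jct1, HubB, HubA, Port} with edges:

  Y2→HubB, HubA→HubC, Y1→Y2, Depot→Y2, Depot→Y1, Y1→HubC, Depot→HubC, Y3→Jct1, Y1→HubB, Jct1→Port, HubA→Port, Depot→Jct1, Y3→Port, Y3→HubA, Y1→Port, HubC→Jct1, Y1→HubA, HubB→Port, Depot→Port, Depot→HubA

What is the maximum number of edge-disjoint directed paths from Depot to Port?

Assign every edge capacity 1; by Menger, the answer equals the max flow.
Path Depot→Port (+1); total 1.
Path Depot→Y1→Port (+1); total 2.
Path Depot→Jct1→Port (+1); total 3.
Path Depot→HubA→Port (+1); total 4.
Path Depot→Y2→HubB→Port (+1); total 5.
No residual Depot→Port path; max flow = 5.
Certifying cut of size 5: {Depot→HubA, Depot→Port, Depot→Y1, Depot→Y2, Jct1→Port}.

5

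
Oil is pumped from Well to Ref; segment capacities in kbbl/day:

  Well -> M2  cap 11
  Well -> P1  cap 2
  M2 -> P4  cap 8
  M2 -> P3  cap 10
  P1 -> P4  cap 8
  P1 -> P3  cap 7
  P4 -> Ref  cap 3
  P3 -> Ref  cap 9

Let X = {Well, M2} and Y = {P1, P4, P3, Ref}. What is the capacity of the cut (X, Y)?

Edges leaving {Well, M2}: Well→P1 (2), M2→P4 (8), M2→P3 (10).
Cut capacity = 2 + 8 + 10 = 20.

20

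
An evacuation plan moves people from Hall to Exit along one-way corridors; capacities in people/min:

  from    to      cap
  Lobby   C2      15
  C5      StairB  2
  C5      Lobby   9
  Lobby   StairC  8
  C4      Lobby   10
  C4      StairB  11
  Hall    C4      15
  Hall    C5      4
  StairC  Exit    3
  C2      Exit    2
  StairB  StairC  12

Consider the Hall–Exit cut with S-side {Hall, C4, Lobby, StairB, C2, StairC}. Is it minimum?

No — its capacity is 9, but the minimum cut has capacity 5.

Given cut capacity: 4 + 2 + 3 = 9.
Augment Hall→C4→Lobby→C2→Exit: bottleneck 2, flow now 2.
Augment Hall→C4→Lobby→StairC→Exit: bottleneck 3, flow now 5.
No augmenting path remains; maximum flow = 5.
In the residual graph, reachable from Hall: {Hall, C4, C5, Lobby, StairB, C2, StairC}.
Min-cut edges: C2→Exit (2), StairC→Exit (3); capacity 2 + 3 = 5.
Cut capacity 9 exceeds the max flow 5, so it is not minimum.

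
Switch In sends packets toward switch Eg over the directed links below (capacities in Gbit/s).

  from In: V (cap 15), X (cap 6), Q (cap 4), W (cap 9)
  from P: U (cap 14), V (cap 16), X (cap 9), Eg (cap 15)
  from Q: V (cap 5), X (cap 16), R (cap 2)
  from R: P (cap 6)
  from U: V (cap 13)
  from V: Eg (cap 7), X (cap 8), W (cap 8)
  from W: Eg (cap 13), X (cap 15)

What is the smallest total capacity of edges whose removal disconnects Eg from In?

Augment In→V→Eg: bottleneck 7, flow now 7.
Augment In→W→Eg: bottleneck 9, flow now 16.
Augment In→V→W→Eg: bottleneck 4, flow now 20.
Augment In→Q→R→P→Eg: bottleneck 2, flow now 22.
No augmenting path remains; maximum flow = 22.
By max-flow min-cut, the minimum cut capacity equals the max flow.
In the residual graph, reachable from In: {In, Q, V, W, X}.
Min-cut edges: Q→R (2), V→Eg (7), W→Eg (13); capacity 2 + 7 + 13 = 22.

22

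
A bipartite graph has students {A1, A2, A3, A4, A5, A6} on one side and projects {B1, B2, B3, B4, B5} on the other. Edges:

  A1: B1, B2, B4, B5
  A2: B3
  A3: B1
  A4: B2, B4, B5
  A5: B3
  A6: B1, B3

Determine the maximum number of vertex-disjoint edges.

Unit-capacity flow: source→left, listed edges, right→sink; max matching = max flow.
Augmenting path A1→B1 (+1); matched 1.
Augmenting path A2→B3 (+1); matched 2.
Augmenting path A4→B2 (+1); matched 3.
Augmenting path A3→B1→A1→B4 (+1); matched 4.
No augmenting path remains; maximum matching = 4.
König certificate: {A1, A4, B1, B3} is a vertex cover of size 4 (every listed pair touches it), so no matching can be larger.

4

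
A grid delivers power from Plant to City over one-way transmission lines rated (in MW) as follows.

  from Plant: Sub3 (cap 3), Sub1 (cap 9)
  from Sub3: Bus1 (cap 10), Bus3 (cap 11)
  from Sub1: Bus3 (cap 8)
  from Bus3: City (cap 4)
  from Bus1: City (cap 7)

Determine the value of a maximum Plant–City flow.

Augment Plant→Sub3→Bus3→City: bottleneck 3, flow now 3.
Augment Plant→Sub1→Bus3→City: bottleneck 1, flow now 4.
Augment Plant→Sub1→Bus3→Sub3→Bus1→City: bottleneck 3, flow now 7. (uses reverse residual edge)
No augmenting path remains; maximum flow = 7.
In the residual graph, reachable from Plant: {Plant, Sub1, Bus3}.
Min-cut edges: Plant→Sub3 (3), Bus3→City (4); capacity 3 + 4 = 7.
This cut is saturated, so no flow can exceed 7.

7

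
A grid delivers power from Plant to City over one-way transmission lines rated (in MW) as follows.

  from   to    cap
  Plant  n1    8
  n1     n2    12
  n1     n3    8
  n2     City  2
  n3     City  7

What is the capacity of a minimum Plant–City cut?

Augment Plant→n1→n2→City: bottleneck 2, flow now 2.
Augment Plant→n1→n3→City: bottleneck 6, flow now 8.
No augmenting path remains; maximum flow = 8.
By max-flow min-cut, the minimum cut capacity equals the max flow.
In the residual graph, reachable from Plant: {Plant}.
Min-cut edges: Plant→n1 (8); capacity 8 = 8.

8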